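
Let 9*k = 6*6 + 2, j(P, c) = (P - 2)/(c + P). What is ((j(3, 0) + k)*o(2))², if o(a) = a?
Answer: 6724/81 ≈ 83.012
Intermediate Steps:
j(P, c) = (-2 + P)/(P + c)
k = 38/9 (k = (6*6 + 2)/9 = (36 + 2)/9 = (⅑)*38 = 38/9 ≈ 4.2222)
((j(3, 0) + k)*o(2))² = (((-2 + 3)/(3 + 0) + 38/9)*2)² = ((1/3 + 38/9)*2)² = (((⅓)*1 + 38/9)*2)² = ((⅓ + 38/9)*2)² = ((41/9)*2)² = (82/9)² = 6724/81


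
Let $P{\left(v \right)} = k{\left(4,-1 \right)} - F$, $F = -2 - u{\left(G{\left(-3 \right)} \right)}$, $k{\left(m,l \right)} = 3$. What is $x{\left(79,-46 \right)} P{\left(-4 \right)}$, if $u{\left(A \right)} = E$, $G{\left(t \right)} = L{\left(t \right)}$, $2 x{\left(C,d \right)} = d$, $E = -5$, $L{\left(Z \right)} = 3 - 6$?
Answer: $0$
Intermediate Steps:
$L{\left(Z \right)} = -3$ ($L{\left(Z \right)} = 3 - 6 = -3$)
$x{\left(C,d \right)} = \frac{d}{2}$
$G{\left(t \right)} = -3$
$u{\left(A \right)} = -5$
$F = 3$ ($F = -2 - -5 = -2 + 5 = 3$)
$P{\left(v \right)} = 0$ ($P{\left(v \right)} = 3 - 3 = 0$)
$x{\left(79,-46 \right)} P{\left(-4 \right)} = \frac{1}{2} \left(-46\right) 0 = \left(-23\right) 0 = 0$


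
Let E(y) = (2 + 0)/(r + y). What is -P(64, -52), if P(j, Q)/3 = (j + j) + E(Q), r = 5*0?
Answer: -9981/26 ≈ -383.88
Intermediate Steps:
r = 0
E(y) = 2/y (E(y) = (2 + 0)/(0 + y) = 2/y)
P(j, Q) = 6*j + 6/Q (P(j, Q) = 3*((j + j) + 2/Q) = 3*(2*j + 2/Q) = 6*j + 6/Q)
-P(64, -52) = -(6*64 + 6/(-52)) = -(384 + 6*(-1/52)) = -(384 - 3/26) = -1*9981/26 = -9981/26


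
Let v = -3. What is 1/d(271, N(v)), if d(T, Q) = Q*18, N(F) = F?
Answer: -1/54 ≈ -0.018519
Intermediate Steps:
d(T, Q) = 18*Q
1/d(271, N(v)) = 1/(18*(-3)) = 1/(-54) = -1/54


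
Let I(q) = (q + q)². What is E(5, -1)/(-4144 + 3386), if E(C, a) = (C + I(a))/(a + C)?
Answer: -9/3032 ≈ -0.0029683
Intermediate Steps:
I(q) = 4*q² (I(q) = (2*q)² = 4*q²)
E(C, a) = (C + 4*a²)/(C + a) (E(C, a) = (C + 4*a²)/(a + C) = (C + 4*a²)/(C + a))
E(5, -1)/(-4144 + 3386) = ((5 + 4*(-1)²)/(5 - 1))/(-4144 + 3386) = ((5 + 4*1)/4)/(-758) = ((5 + 4)/4)*(-1/758) = ((¼)*9)*(-1/758) = (9/4)*(-1/758) = -9/3032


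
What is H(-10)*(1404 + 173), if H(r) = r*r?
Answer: 157700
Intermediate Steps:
H(r) = r²
H(-10)*(1404 + 173) = (-10)²*(1404 + 173) = 100*1577 = 157700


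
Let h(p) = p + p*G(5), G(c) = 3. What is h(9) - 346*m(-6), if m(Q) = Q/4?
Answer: 555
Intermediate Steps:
m(Q) = Q/4 (m(Q) = Q*(1/4) = Q/4)
h(p) = 4*p (h(p) = p + p*3 = p + 3*p = 4*p)
h(9) - 346*m(-6) = 4*9 - 173*(-6)/2 = 36 - 346*(-3/2) = 36 + 519 = 555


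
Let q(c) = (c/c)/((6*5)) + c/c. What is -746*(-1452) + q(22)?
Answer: 32495791/30 ≈ 1.0832e+6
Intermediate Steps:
q(c) = 31/30 (q(c) = 1/30 + 1 = 31/30)
-746*(-1452) + q(22) = -746*(-1452) + 31/30 = 1083192 + 31/30 = 32495791/30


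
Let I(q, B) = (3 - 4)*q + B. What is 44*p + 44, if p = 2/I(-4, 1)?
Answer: 308/5 ≈ 61.600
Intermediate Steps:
I(q, B) = B - q (I(q, B) = -q + B = B - q)
p = 2/5 (p = 2/(1 - 1*(-4)) = 2/(1 + 4) = 2/5 ≈ 0.40000)
44*p + 44 = 44*(2/5) + 44 = 88/5 + 44 = 308/5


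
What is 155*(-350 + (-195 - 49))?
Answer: -92070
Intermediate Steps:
155*(-350 + (-195 - 49)) = 155*(-350 - 244) = 155*(-594) = -92070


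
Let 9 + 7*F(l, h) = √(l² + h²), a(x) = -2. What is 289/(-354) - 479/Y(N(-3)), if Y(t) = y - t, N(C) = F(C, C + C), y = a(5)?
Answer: -594059/708 + 10059*√5/20 ≈ 285.56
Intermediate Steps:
y = -2
F(l, h) = -9/7 + √(h² + l²)/7 (F(l, h) = -9/7 + √(l² + h²)/7 = -9/7 + √(h² + l²)/7)
N(C) = -9/7 + √5*√(C²)/7 (N(C) = -9/7 + √((C + C)² + C²)/7 = -9/7 + √((2*C)² + C²)/7 = -9/7 + √(4*C² + C²)/7 = -9/7 + √(5*C²)/7 = -9/7 + (√5*√(C²))/7 = -9/7 + √5*√(C²)/7)
Y(t) = -2 - t
289/(-354) - 479/Y(N(-3)) = 289/(-354) - 479/(-2 - (-9/7 + √5*√((-3)²)/7)) = 289*(-1/354) - 479/(-2 - (-9/7 + √5*√9/7)) = -289/354 - 479/(-2 - (-9/7 + (⅐)*√5*3)) = -289/354 - 479/(-2 - (-9/7 + 3*√5/7)) = -289/354 - 479/(-2 + (9/7 - 3*√5/7)) = -289/354 - 479/(-5/7 - 3*√5/7)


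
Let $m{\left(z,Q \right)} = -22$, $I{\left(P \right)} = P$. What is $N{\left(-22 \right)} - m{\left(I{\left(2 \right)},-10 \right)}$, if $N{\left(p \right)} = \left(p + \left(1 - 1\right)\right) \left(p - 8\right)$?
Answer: $682$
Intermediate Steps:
$N{\left(p \right)} = p \left(-8 + p\right)$ ($N{\left(p \right)} = \left(p + \left(1 - 1\right)\right) \left(-8 + p\right) = \left(p + 0\right) \left(-8 + p\right) = p \left(-8 + p\right)$)
$N{\left(-22 \right)} - m{\left(I{\left(2 \right)},-10 \right)} = - 22 \left(-8 - 22\right) - -22 = \left(-22\right) \left(-30\right) + 22 = 660 + 22 = 682$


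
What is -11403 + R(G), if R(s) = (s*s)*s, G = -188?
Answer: -6656075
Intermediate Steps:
R(s) = s³ (R(s) = s²*s = s³)
-11403 + R(G) = -11403 + (-188)³ = -11403 - 6644672 = -6656075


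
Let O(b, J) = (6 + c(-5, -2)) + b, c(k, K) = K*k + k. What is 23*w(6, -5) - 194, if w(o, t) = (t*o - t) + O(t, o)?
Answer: -631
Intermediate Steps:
c(k, K) = k + K*k
O(b, J) = 11 + b (O(b, J) = (6 - 5*(1 - 2)) + b = (6 - 5*(-1)) + b = (6 + 5) + b = 11 + b)
w(o, t) = 11 + o*t (w(o, t) = (t*o - t) + (11 + t) = (o*t - t) + (11 + t) = (-t + o*t) + (11 + t) = 11 + o*t)
23*w(6, -5) - 194 = 23*(11 + 6*(-5)) - 194 = 23*(11 - 30) - 194 = 23*(-19) - 194 = -437 - 194 = -631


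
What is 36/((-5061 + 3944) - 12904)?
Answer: -36/14021 ≈ -0.0025676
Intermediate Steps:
36/((-5061 + 3944) - 12904) = 36/(-1117 - 12904) = 36/(-14021) = 36*(-1/14021) = -36/14021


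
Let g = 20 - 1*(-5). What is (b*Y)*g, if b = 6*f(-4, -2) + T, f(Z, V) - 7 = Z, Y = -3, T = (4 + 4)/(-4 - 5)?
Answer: -3850/3 ≈ -1283.3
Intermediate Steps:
T = -8/9 (T = 8/(-9) = 8*(-⅑) = -8/9 ≈ -0.88889)
f(Z, V) = 7 + Z
g = 25 (g = 20 + 5 = 25)
b = 154/9 (b = 6*(7 - 4) - 8/9 = 6*3 - 8/9 = 18 - 8/9 = 154/9 ≈ 17.111)
(b*Y)*g = ((154/9)*(-3))*25 = -154/3*25 = -3850/3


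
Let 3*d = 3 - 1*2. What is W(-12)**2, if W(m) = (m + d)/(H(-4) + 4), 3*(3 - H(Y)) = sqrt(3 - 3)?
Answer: 25/9 ≈ 2.7778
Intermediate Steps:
d = 1/3 (d = (3 - 1*2)/3 = (3 - 2)/3 = (1/3)*1 = 1/3 ≈ 0.33333)
H(Y) = 3 (H(Y) = 3 - sqrt(3 - 3)/3 = 3 - sqrt(0)/3 = 3 - 1/3*0 = 3 + 0 = 3)
W(m) = 1/21 + m/7 (W(m) = (m + 1/3)/(3 + 4) = (1/3 + m)/7 = (1/3 + m)*(1/7) = 1/21 + m/7)
W(-12)**2 = (1/21 + (1/7)*(-12))**2 = (1/21 - 12/7)**2 = (-5/3)**2 = 25/9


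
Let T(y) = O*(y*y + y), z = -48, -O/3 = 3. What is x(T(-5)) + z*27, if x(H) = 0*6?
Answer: -1296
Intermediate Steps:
O = -9 (O = -3*3 = -9)
T(y) = -9*y - 9*y² (T(y) = -9*(y*y + y) = -9*(y² + y) = -9*(y + y²) = -9*y - 9*y²)
x(H) = 0
x(T(-5)) + z*27 = 0 - 48*27 = 0 - 1296 = -1296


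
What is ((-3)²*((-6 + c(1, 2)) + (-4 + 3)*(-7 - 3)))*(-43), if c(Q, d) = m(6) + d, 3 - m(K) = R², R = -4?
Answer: 2709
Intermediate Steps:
m(K) = -13 (m(K) = 3 - 1*(-4)² = 3 - 1*16 = 3 - 16 = -13)
c(Q, d) = -13 + d
((-3)²*((-6 + c(1, 2)) + (-4 + 3)*(-7 - 3)))*(-43) = ((-3)²*((-6 + (-13 + 2)) + (-4 + 3)*(-7 - 3)))*(-43) = (9*((-6 - 11) - 1*(-10)))*(-43) = (9*(-17 + 10))*(-43) = (9*(-7))*(-43) = -63*(-43) = 2709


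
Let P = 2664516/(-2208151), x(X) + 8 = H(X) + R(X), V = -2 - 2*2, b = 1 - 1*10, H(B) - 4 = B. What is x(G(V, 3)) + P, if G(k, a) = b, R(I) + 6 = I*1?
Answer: -64492744/2208151 ≈ -29.207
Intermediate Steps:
H(B) = 4 + B
b = -9 (b = 1 - 10 = -9)
V = -6 (V = -2 - 4 = -6)
R(I) = -6 + I (R(I) = -6 + I*1 = -6 + I)
G(k, a) = -9
x(X) = -10 + 2*X (x(X) = -8 + ((4 + X) + (-6 + X)) = -8 + (-2 + 2*X) = -10 + 2*X)
P = -2664516/2208151 (P = 2664516*(-1/2208151) = -2664516/2208151 ≈ -1.2067)
x(G(V, 3)) + P = (-10 + 2*(-9)) - 2664516/2208151 = (-10 - 18) - 2664516/2208151 = -28 - 2664516/2208151 = -64492744/2208151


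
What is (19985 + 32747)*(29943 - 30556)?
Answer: -32324716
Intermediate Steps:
(19985 + 32747)*(29943 - 30556) = 52732*(-613) = -32324716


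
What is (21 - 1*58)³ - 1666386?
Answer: -1717039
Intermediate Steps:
(21 - 1*58)³ - 1666386 = (21 - 58)³ - 1666386 = (-37)³ - 1666386 = -50653 - 1666386 = -1717039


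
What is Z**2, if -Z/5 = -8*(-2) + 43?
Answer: 87025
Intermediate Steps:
Z = -295 (Z = -5*(-8*(-2) + 43) = -5*(16 + 43) = -5*59 = -295)
Z**2 = (-295)**2 = 87025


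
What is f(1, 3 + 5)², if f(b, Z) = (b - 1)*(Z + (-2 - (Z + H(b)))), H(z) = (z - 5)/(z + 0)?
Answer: 0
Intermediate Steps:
H(z) = (-5 + z)/z
f(b, Z) = (-1 + b)*(-2 - (-5 + b)/b) (f(b, Z) = (b - 1)*(Z + (-2 - (Z + (-5 + b)/b))) = (-1 + b)*(Z + (-2 + (-Z - (-5 + b)/b))) = (-1 + b)*(Z + (-2 - Z - (-5 + b)/b)) = (-1 + b)*(-2 - (-5 + b)/b))
f(1, 3 + 5)² = (8 - 5/1 - 3*1)² = (8 - 5*1 - 3)² = (8 - 5 - 3)² = 0² = 0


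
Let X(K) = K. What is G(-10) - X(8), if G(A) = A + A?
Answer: -28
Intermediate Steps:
G(A) = 2*A
G(-10) - X(8) = 2*(-10) - 1*8 = -20 - 8 = -28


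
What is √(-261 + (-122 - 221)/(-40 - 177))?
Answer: I*√249302/31 ≈ 16.107*I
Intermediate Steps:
√(-261 + (-122 - 221)/(-40 - 177)) = √(-261 - 343/(-217)) = √(-261 - 343*(-1/217)) = √(-261 + 49/31) = √(-8042/31) = I*√249302/31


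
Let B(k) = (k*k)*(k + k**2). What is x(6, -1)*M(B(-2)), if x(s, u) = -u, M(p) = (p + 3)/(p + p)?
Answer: 11/16 ≈ 0.68750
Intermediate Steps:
B(k) = k**2*(k + k**2)
M(p) = (3 + p)/(2*p) (M(p) = (3 + p)/((2*p)) = (3 + p)*(1/(2*p)) = (3 + p)/(2*p))
x(6, -1)*M(B(-2)) = (-1*(-1))*((3 + (-2)**3*(1 - 2))/(2*(((-2)**3*(1 - 2))))) = 1*((3 - 8*(-1))/(2*((-8*(-1))))) = 1*((1/2)*(3 + 8)/8) = 1*((1/2)*(1/8)*11) = 1*(11/16) = 11/16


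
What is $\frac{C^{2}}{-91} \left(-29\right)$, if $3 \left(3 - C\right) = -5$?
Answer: $\frac{812}{117} \approx 6.9402$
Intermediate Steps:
$C = \frac{14}{3}$ ($C = 3 - - \frac{5}{3} = 3 + \frac{5}{3} = \frac{14}{3} \approx 4.6667$)
$\frac{C^{2}}{-91} \left(-29\right) = \frac{\left(\frac{14}{3}\right)^{2}}{-91} \left(-29\right) = \frac{196}{9} \left(- \frac{1}{91}\right) \left(-29\right) = \left(- \frac{28}{117}\right) \left(-29\right) = \frac{812}{117}$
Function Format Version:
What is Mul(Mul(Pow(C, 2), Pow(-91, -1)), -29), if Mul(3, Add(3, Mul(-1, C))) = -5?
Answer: Rational(812, 117) ≈ 6.9402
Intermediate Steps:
C = Rational(14, 3) (C = Add(3, Mul(Rational(-1, 3), -5)) = Add(3, Rational(5, 3)) = Rational(14, 3) ≈ 4.6667)
Mul(Mul(Pow(C, 2), Pow(-91, -1)), -29) = Mul(Mul(Pow(Rational(14, 3), 2), Pow(-91, -1)), -29) = Mul(Mul(Rational(196, 9), Rational(-1, 91)), -29) = Mul(Rational(-28, 117), -29) = Rational(812, 117)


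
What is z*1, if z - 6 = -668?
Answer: -662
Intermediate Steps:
z = -662 (z = 6 - 668 = -662)
z*1 = -662*1 = -662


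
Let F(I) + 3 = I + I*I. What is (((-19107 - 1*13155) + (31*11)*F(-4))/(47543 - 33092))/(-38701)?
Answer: 9731/186422717 ≈ 5.2199e-5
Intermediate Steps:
F(I) = -3 + I + I**2 (F(I) = -3 + (I + I*I) = -3 + (I + I**2) = -3 + I + I**2)
(((-19107 - 1*13155) + (31*11)*F(-4))/(47543 - 33092))/(-38701) = (((-19107 - 1*13155) + (31*11)*(-3 - 4 + (-4)**2))/(47543 - 33092))/(-38701) = (((-19107 - 13155) + 341*(-3 - 4 + 16))/14451)*(-1/38701) = ((-32262 + 341*9)*(1/14451))*(-1/38701) = ((-32262 + 3069)*(1/14451))*(-1/38701) = -29193*1/14451*(-1/38701) = -9731/4817*(-1/38701) = 9731/186422717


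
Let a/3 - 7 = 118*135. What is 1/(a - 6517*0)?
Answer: 1/47811 ≈ 2.0916e-5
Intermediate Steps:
a = 47811 (a = 21 + 3*(118*135) = 21 + 3*15930 = 21 + 47790 = 47811)
1/(a - 6517*0) = 1/(47811 - 6517*0) = 1/(47811 + 0) = 1/47811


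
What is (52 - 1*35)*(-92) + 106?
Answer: -1458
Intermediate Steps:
(52 - 1*35)*(-92) + 106 = (52 - 35)*(-92) + 106 = 17*(-92) + 106 = -1564 + 106 = -1458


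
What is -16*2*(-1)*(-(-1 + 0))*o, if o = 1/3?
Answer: 32/3 ≈ 10.667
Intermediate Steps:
o = 1/3 (o = 1*(1/3) = 1/3 ≈ 0.33333)
-16*2*(-1)*(-(-1 + 0))*o = -16*2*(-1)*-(-1 + 0)*(1/3) = -(-32)*-1*(-1)*(1/3) = -(-32)*1*(1/3) = -(-32)/3 = -16*(-2/3) = 32/3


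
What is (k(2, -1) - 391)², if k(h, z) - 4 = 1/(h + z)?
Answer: 148996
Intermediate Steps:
k(h, z) = 4 + 1/(h + z)
(k(2, -1) - 391)² = ((1 + 4*2 + 4*(-1))/(2 - 1) - 391)² = ((1 + 8 - 4)/1 - 391)² = (1*5 - 391)² = (5 - 391)² = (-386)² = 148996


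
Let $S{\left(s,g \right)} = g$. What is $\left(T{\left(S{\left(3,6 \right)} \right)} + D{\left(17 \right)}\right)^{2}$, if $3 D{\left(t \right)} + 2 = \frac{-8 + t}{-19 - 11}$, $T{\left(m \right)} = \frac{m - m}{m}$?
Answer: $\frac{529}{900} \approx 0.58778$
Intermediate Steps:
$T{\left(m \right)} = 0$ ($T{\left(m \right)} = \frac{0}{m} = 0$)
$D{\left(t \right)} = - \frac{26}{45} - \frac{t}{90}$ ($D{\left(t \right)} = - \frac{2}{3} + \frac{\left(-8 + t\right) \frac{1}{-19 - 11}}{3} = - \frac{2}{3} + \frac{\left(-8 + t\right) \frac{1}{-30}}{3} = - \frac{2}{3} + \frac{\left(-8 + t\right) \left(- \frac{1}{30}\right)}{3} = - \frac{2}{3} + \frac{\frac{4}{15} - \frac{t}{30}}{3} = - \frac{2}{3} - \left(- \frac{4}{45} + \frac{t}{90}\right) = - \frac{26}{45} - \frac{t}{90}$)
$\left(T{\left(S{\left(3,6 \right)} \right)} + D{\left(17 \right)}\right)^{2} = \left(0 - \frac{23}{30}\right)^{2} = \left(- \frac{23}{30}\right)^{2} = \frac{529}{900}$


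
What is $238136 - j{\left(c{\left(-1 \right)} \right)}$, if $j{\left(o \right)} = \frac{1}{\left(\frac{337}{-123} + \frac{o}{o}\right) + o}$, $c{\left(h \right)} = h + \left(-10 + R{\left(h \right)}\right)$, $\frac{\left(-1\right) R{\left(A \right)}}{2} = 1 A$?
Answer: $\frac{314577779}{1321} \approx 2.3814 \cdot 10^{5}$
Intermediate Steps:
$R{\left(A \right)} = - 2 A$ ($R{\left(A \right)} = - 2 \cdot 1 A = - 2 A$)
$c{\left(h \right)} = -10 - h$ ($c{\left(h \right)} = h - \left(10 + 2 h\right) = -10 - h$)
$j{\left(o \right)} = \frac{1}{- \frac{214}{123} + o}$ ($j{\left(o \right)} = \frac{1}{\left(337 \left(- \frac{1}{123}\right) + 1\right) + o} = \frac{1}{\left(- \frac{337}{123} + 1\right) + o} = \frac{1}{- \frac{214}{123} + o}$)
$238136 - j{\left(c{\left(-1 \right)} \right)} = 238136 - \frac{123}{-214 + 123 \left(-10 - -1\right)} = 238136 - \frac{123}{-214 + 123 \left(-10 + 1\right)} = 238136 - \frac{123}{-214 + 123 \left(-9\right)} = 238136 - \frac{123}{-214 - 1107} = 238136 - \frac{123}{-1321} = 238136 - 123 \left(- \frac{1}{1321}\right) = 238136 - - \frac{123}{1321} = 238136 + \frac{123}{1321} = \frac{314577779}{1321}$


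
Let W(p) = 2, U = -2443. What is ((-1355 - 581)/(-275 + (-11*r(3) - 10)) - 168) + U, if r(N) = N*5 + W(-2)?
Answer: -153807/59 ≈ -2606.9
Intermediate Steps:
r(N) = 2 + 5*N (r(N) = N*5 + 2 = 5*N + 2 = 2 + 5*N)
((-1355 - 581)/(-275 + (-11*r(3) - 10)) - 168) + U = ((-1355 - 581)/(-275 + (-11*(2 + 5*3) - 10)) - 168) - 2443 = (-1936/(-275 + (-11*(2 + 15) - 10)) - 168) - 2443 = (-1936/(-275 + (-11*17 - 10)) - 168) - 2443 = (-1936/(-275 + (-187 - 10)) - 168) - 2443 = (-1936/(-275 - 197) - 168) - 2443 = (-1936/(-472) - 168) - 2443 = (-1936*(-1/472) - 168) - 2443 = (242/59 - 168) - 2443 = -9670/59 - 2443 = -153807/59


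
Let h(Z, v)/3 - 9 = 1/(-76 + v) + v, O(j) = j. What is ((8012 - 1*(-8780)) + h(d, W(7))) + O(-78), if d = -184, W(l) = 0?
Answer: 1272313/76 ≈ 16741.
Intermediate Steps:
h(Z, v) = 27 + 3*v + 3/(-76 + v) (h(Z, v) = 27 + 3*(1/(-76 + v) + v) = 27 + 3*(v + 1/(-76 + v)) = 27 + (3*v + 3/(-76 + v)) = 27 + 3*v + 3/(-76 + v))
((8012 - 1*(-8780)) + h(d, W(7))) + O(-78) = ((8012 - 1*(-8780)) + 3*(-683 + 0**2 - 67*0)/(-76 + 0)) - 78 = ((8012 + 8780) + 3*(-683 + 0 + 0)/(-76)) - 78 = (16792 + 3*(-1/76)*(-683)) - 78 = (16792 + 2049/76) - 78 = 1278241/76 - 78 = 1272313/76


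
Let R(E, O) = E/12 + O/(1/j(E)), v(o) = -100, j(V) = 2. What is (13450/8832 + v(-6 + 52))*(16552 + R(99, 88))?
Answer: -9704235625/5888 ≈ -1.6481e+6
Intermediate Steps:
R(E, O) = 2*O + E/12 (R(E, O) = E/12 + O/(1/2) = E*(1/12) + O/(½) = E/12 + O*2 = E/12 + 2*O = 2*O + E/12)
(13450/8832 + v(-6 + 52))*(16552 + R(99, 88)) = (13450/8832 - 100)*(16552 + (2*88 + (1/12)*99)) = (13450*(1/8832) - 100)*(16552 + (176 + 33/4)) = (6725/4416 - 100)*(16552 + 737/4) = -434875/4416*66945/4 = -9704235625/5888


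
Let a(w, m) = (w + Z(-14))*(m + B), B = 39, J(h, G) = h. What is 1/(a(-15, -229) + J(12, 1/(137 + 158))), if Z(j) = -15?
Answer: 1/5712 ≈ 0.00017507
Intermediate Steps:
a(w, m) = (-15 + w)*(39 + m) (a(w, m) = (w - 15)*(m + 39) = (-15 + w)*(39 + m))
1/(a(-15, -229) + J(12, 1/(137 + 158))) = 1/((-585 - 15*(-229) + 39*(-15) - 229*(-15)) + 12) = 1/((-585 + 3435 - 585 + 3435) + 12) = 1/(5700 + 12) = 1/5712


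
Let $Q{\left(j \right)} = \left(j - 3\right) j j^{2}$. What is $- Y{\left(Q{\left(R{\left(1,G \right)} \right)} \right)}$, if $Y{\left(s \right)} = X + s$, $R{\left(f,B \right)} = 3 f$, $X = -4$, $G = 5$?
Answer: $4$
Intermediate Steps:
$Q{\left(j \right)} = j^{3} \left(-3 + j\right)$ ($Q{\left(j \right)} = \left(-3 + j\right) j j^{2} = j \left(-3 + j\right) j^{2} = j^{3} \left(-3 + j\right)$)
$Y{\left(s \right)} = -4 + s$
$- Y{\left(Q{\left(R{\left(1,G \right)} \right)} \right)} = - (-4 + \left(3 \cdot 1\right)^{3} \left(-3 + 3 \cdot 1\right)) = - (-4 + 3^{3} \left(-3 + 3\right)) = - (-4 + 27 \cdot 0) = - (-4 + 0) = \left(-1\right) \left(-4\right) = 4$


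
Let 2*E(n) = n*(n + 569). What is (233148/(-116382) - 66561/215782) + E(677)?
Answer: 36026994628089/85418846 ≈ 4.2177e+5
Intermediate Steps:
E(n) = n*(569 + n)/2 (E(n) = (n*(n + 569))/2 = (n*(569 + n))/2 = n*(569 + n)/2)
(233148/(-116382) - 66561/215782) + E(677) = (233148/(-116382) - 66561/215782) + (1/2)*677*(569 + 677) = (233148*(-1/116382) - 66561*1/215782) + (1/2)*677*1246 = (-38858/19397 - 66561/215782) + 421771 = -197468177/85418846 + 421771 = 36026994628089/85418846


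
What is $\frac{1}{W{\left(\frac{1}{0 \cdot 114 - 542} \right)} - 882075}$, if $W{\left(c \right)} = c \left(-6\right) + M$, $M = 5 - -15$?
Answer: $- \frac{271}{239036902} \approx -1.1337 \cdot 10^{-6}$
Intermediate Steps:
$M = 20$ ($M = 5 + 15 = 20$)
$W{\left(c \right)} = 20 - 6 c$ ($W{\left(c \right)} = c \left(-6\right) + 20 = - 6 c + 20 = 20 - 6 c$)
$\frac{1}{W{\left(\frac{1}{0 \cdot 114 - 542} \right)} - 882075} = \frac{1}{\left(20 - \frac{6}{0 \cdot 114 - 542}\right) - 882075} = \frac{1}{\left(20 - \frac{6}{0 - 542}\right) - 882075} = \frac{1}{\left(20 - \frac{6}{-542}\right) - 882075} = \frac{1}{\left(20 - - \frac{3}{271}\right) - 882075} = \frac{1}{\left(20 + \frac{3}{271}\right) - 882075} = \frac{1}{\frac{5423}{271} - 882075} = \frac{1}{- \frac{239036902}{271}} = - \frac{271}{239036902}$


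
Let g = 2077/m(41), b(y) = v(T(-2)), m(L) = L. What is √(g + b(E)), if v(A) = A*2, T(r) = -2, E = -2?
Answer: √78433/41 ≈ 6.8307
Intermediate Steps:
v(A) = 2*A
b(y) = -4 (b(y) = 2*(-2) = -4)
g = 2077/41 ≈ 50.659
√(g + b(E)) = √(2077/41 - 4) = √(1913/41) = √78433/41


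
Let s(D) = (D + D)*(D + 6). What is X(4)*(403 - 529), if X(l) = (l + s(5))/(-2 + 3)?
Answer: -14364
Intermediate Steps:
s(D) = 2*D*(6 + D) (s(D) = (2*D)*(6 + D) = 2*D*(6 + D))
X(l) = 110 + l (X(l) = (l + 2*5*(6 + 5))/(-2 + 3) = (l + 2*5*11)/1 = (l + 110)*1 = (110 + l)*1 = 110 + l)
X(4)*(403 - 529) = (110 + 4)*(403 - 529) = 114*(-126) = -14364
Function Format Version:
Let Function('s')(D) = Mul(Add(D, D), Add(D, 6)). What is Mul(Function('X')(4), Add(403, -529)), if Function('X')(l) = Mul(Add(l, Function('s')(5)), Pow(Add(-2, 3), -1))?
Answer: -14364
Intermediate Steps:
Function('s')(D) = Mul(2, D, Add(6, D)) (Function('s')(D) = Mul(Mul(2, D), Add(6, D)) = Mul(2, D, Add(6, D)))
Function('X')(l) = Add(110, l) (Function('X')(l) = Mul(Add(l, Mul(2, 5, Add(6, 5))), Pow(Add(-2, 3), -1)) = Mul(Add(l, Mul(2, 5, 11)), Pow(1, -1)) = Mul(Add(l, 110), 1) = Mul(Add(110, l), 1) = Add(110, l))
Mul(Function('X')(4), Add(403, -529)) = Mul(Add(110, 4), Add(403, -529)) = Mul(114, -126) = -14364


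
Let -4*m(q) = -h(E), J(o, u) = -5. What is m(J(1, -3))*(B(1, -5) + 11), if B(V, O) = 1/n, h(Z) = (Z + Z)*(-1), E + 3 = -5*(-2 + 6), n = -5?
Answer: 621/5 ≈ 124.20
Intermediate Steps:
E = -23 (E = -3 - 5*(-2 + 6) = -3 - 5*4 = -3 - 20 = -23)
h(Z) = -2*Z (h(Z) = (2*Z)*(-1) = -2*Z)
m(q) = 23/2 (m(q) = -(-1)*(-2*(-23))/4 = -(-1)*46/4 = -1/4*(-46) = 23/2)
B(V, O) = -1/5 (B(V, O) = 1/(-5) = -1/5)
m(J(1, -3))*(B(1, -5) + 11) = 23*(-1/5 + 11)/2 = (23/2)*(54/5) = 621/5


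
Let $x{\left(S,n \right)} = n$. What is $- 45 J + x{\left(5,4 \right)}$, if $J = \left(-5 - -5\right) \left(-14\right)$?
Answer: $4$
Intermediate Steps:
$J = 0$ ($J = \left(-5 + 5\right) \left(-14\right) = 0 \left(-14\right) = 0$)
$- 45 J + x{\left(5,4 \right)} = \left(-45\right) 0 + 4 = 0 + 4 = 4$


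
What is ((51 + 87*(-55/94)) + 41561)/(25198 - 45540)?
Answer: -3906743/1912148 ≈ -2.0431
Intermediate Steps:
((51 + 87*(-55/94)) + 41561)/(25198 - 45540) = ((51 + 87*(-55*1/94)) + 41561)/(-20342) = ((51 + 87*(-55/94)) + 41561)*(-1/20342) = ((51 - 4785/94) + 41561)*(-1/20342) = (9/94 + 41561)*(-1/20342) = (3906743/94)*(-1/20342) = -3906743/1912148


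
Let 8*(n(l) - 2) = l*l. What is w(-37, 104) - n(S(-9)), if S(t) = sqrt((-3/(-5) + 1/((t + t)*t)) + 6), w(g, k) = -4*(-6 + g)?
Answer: 1096249/6480 ≈ 169.17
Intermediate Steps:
w(g, k) = 24 - 4*g
S(t) = sqrt(33/5 + 1/(2*t**2)) (S(t) = sqrt((-3*(-1/5) + 1/(((2*t))*t)) + 6) = sqrt((3/5 + (1/(2*t))/t) + 6) = sqrt((3/5 + 1/(2*t**2)) + 6) = sqrt(33/5 + 1/(2*t**2)))
n(l) = 2 + l**2/8 (n(l) = 2 + (l*l)/8 = 2 + l**2/8)
w(-37, 104) - n(S(-9)) = (24 - 4*(-37)) - (2 + (sqrt(660 + 50/(-9)**2)/10)**2/8) = (24 + 148) - (2 + (sqrt(660 + 50*(1/81))/10)**2/8) = 172 - (2 + (sqrt(660 + 50/81)/10)**2/8) = 172 - (2 + (sqrt(53510/81)/10)**2/8) = 172 - (2 + ((sqrt(53510)/9)/10)**2/8) = 172 - (2 + (sqrt(53510)/90)**2/8) = 172 - (2 + (1/8)*(5351/810)) = 172 - (2 + 5351/6480) = 172 - 1*18311/6480 = 172 - 18311/6480 = 1096249/6480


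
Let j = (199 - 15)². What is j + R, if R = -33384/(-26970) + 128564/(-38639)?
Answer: 5879825210296/173682305 ≈ 33854.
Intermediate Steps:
R = -362907784/173682305 (R = -33384*(-1/26970) + 128564*(-1/38639) = 5564/4495 - 128564/38639 = -362907784/173682305 ≈ -2.0895)
j = 33856 (j = 184² = 33856)
j + R = 33856 - 362907784/173682305 = 5879825210296/173682305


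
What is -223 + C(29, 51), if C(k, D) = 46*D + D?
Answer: 2174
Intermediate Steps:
C(k, D) = 47*D
-223 + C(29, 51) = -223 + 47*51 = -223 + 2397 = 2174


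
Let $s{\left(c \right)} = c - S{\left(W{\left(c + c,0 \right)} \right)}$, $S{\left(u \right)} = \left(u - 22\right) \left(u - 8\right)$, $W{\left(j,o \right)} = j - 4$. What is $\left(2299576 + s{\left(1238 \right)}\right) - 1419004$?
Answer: $-5154990$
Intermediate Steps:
$W{\left(j,o \right)} = -4 + j$ ($W{\left(j,o \right)} = j - 4 = -4 + j$)
$S{\left(u \right)} = \left(-22 + u\right) \left(-8 + u\right)$
$s{\left(c \right)} = -296 - \left(-4 + 2 c\right)^{2} + 61 c$ ($s{\left(c \right)} = c - \left(176 + \left(-4 + \left(c + c\right)\right)^{2} - 30 \left(-4 + \left(c + c\right)\right)\right) = c - \left(176 + \left(-4 + 2 c\right)^{2} - 30 \left(-4 + 2 c\right)\right) = c - \left(176 + \left(-4 + 2 c\right)^{2} - \left(-120 + 60 c\right)\right) = c - \left(296 + \left(-4 + 2 c\right)^{2} - 60 c\right) = -296 - \left(-4 + 2 c\right)^{2} + 61 c$)
$\left(2299576 + s{\left(1238 \right)}\right) - 1419004 = \left(2299576 - \left(-95014 + 6130576\right)\right) - 1419004 = \left(2299576 - 6035562\right) - 1419004 = -3735986 - 1419004 = -5154990$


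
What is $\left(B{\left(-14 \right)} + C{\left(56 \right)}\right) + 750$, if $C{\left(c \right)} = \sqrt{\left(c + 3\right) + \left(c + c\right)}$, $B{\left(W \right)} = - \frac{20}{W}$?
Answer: $\frac{5260}{7} + 3 \sqrt{19} \approx 764.5$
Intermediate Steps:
$C{\left(c \right)} = \sqrt{3 + 3 c}$ ($C{\left(c \right)} = \sqrt{\left(3 + c\right) + 2 c} = \sqrt{3 + 3 c}$)
$\left(B{\left(-14 \right)} + C{\left(56 \right)}\right) + 750 = \left(- \frac{20}{-14} + \sqrt{3 + 3 \cdot 56}\right) + 750 = \left(\left(-20\right) \left(- \frac{1}{14}\right) + \sqrt{3 + 168}\right) + 750 = \left(\frac{10}{7} + \sqrt{171}\right) + 750 = \left(\frac{10}{7} + 3 \sqrt{19}\right) + 750 = \frac{5260}{7} + 3 \sqrt{19}$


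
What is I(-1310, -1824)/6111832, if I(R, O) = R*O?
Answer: 298680/763979 ≈ 0.39095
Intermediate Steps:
I(R, O) = O*R
I(-1310, -1824)/6111832 = -1824*(-1310)/6111832 = 2389440*(1/6111832) = 298680/763979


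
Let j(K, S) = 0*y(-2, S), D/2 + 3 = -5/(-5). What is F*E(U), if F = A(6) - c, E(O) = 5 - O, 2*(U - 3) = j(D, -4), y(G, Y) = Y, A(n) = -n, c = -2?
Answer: -8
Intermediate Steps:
D = -4 (D = -6 + 2*(-5/(-5)) = -6 + 2*(-5*(-⅕)) = -6 + 2*1 = -6 + 2 = -4)
j(K, S) = 0 (j(K, S) = 0*S = 0)
U = 3 (U = 3 + (½)*0 = 3 + 0 = 3)
F = -4 (F = -1*6 - 1*(-2) = -6 + 2 = -4)
F*E(U) = -4*(5 - 1*3) = -4*(5 - 3) = -4*2 = -8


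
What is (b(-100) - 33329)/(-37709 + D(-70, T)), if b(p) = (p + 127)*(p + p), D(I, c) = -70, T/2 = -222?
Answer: 38729/37779 ≈ 1.0251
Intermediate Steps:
T = -444 (T = 2*(-222) = -444)
b(p) = 2*p*(127 + p) (b(p) = (127 + p)*(2*p) = 2*p*(127 + p))
(b(-100) - 33329)/(-37709 + D(-70, T)) = (2*(-100)*(127 - 100) - 33329)/(-37709 - 70) = (2*(-100)*27 - 33329)/(-37779) = (-5400 - 33329)*(-1/37779) = -38729*(-1/37779) = 38729/37779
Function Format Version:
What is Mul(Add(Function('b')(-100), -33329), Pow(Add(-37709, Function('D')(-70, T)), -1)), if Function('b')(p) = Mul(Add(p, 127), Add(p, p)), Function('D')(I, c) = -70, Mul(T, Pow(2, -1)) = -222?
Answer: Rational(38729, 37779) ≈ 1.0251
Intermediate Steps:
T = -444 (T = Mul(2, -222) = -444)
Function('b')(p) = Mul(2, p, Add(127, p)) (Function('b')(p) = Mul(Add(127, p), Mul(2, p)) = Mul(2, p, Add(127, p)))
Mul(Add(Function('b')(-100), -33329), Pow(Add(-37709, Function('D')(-70, T)), -1)) = Mul(Add(Mul(2, -100, Add(127, -100)), -33329), Pow(Add(-37709, -70), -1)) = Mul(Add(Mul(2, -100, 27), -33329), Pow(-37779, -1)) = Mul(Add(-5400, -33329), Rational(-1, 37779)) = Mul(-38729, Rational(-1, 37779)) = Rational(38729, 37779)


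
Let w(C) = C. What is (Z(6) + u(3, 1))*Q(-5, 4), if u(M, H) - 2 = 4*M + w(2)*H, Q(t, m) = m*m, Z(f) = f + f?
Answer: 448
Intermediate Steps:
Z(f) = 2*f
Q(t, m) = m**2
u(M, H) = 2 + 2*H + 4*M (u(M, H) = 2 + (4*M + 2*H) = 2 + (2*H + 4*M) = 2 + 2*H + 4*M)
(Z(6) + u(3, 1))*Q(-5, 4) = (2*6 + (2 + 2*1 + 4*3))*4**2 = (12 + (2 + 2 + 12))*16 = (12 + 16)*16 = 28*16 = 448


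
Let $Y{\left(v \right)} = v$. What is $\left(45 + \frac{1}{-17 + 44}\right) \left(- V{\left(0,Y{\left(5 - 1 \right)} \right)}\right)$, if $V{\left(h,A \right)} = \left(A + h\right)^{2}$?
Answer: $- \frac{19456}{27} \approx -720.59$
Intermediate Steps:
$\left(45 + \frac{1}{-17 + 44}\right) \left(- V{\left(0,Y{\left(5 - 1 \right)} \right)}\right) = \left(45 + \frac{1}{-17 + 44}\right) \left(- \left(\left(5 - 1\right) + 0\right)^{2}\right) = \left(45 + \frac{1}{27}\right) \left(- \left(4 + 0\right)^{2}\right) = \left(45 + \frac{1}{27}\right) \left(- 4^{2}\right) = \frac{1216 \left(\left(-1\right) 16\right)}{27} = \frac{1216}{27} \left(-16\right) = - \frac{19456}{27}$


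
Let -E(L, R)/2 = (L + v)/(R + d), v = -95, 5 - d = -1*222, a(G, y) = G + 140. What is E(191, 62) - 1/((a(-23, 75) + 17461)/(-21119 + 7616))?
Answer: 31023/298826 ≈ 0.10382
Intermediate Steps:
a(G, y) = 140 + G
d = 227 (d = 5 - (-1)*222 = 5 - 1*(-222) = 5 + 222 = 227)
E(L, R) = -2*(-95 + L)/(227 + R) (E(L, R) = -2*(L - 95)/(R + 227) = -2*(-95 + L)/(227 + R))
E(191, 62) - 1/((a(-23, 75) + 17461)/(-21119 + 7616)) = 2*(95 - 1*191)/(227 + 62) - 1/(((140 - 23) + 17461)/(-21119 + 7616)) = 2*(95 - 191)/289 - 1/((117 + 17461)/(-13503)) = 2*(1/289)*(-96) - 1/(17578*(-1/13503)) = -192/289 - 1/(-17578/13503) = -192/289 - 1*(-13503/17578) = -192/289 + 13503/17578 = 31023/298826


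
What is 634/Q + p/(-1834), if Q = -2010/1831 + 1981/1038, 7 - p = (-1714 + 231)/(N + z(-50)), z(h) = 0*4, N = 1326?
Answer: 2930322048109853/3747122255604 ≈ 782.02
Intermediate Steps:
z(h) = 0
p = 10765/1326 (p = 7 - (-1714 + 231)/(1326 + 0) = 7 - (-1483)/1326 = 7 - 1*(-1483/1326) = 7 + 1483/1326 = 10765/1326 ≈ 8.1184)
Q = 1540831/1900578 (Q = -2010*1/1831 + 1981*(1/1038) = -2010/1831 + 1981/1038 = 1540831/1900578 ≈ 0.81072)
634/Q + p/(-1834) = 634/(1540831/1900578) + (10765/1326)/(-1834) = 634*(1900578/1540831) + (10765/1326)*(-1/1834) = 1204966452/1540831 - 10765/2431884 = 2930322048109853/3747122255604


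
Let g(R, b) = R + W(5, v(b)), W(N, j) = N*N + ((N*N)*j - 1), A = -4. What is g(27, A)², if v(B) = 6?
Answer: 40401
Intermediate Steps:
W(N, j) = -1 + N² + j*N² (W(N, j) = N² + (N²*j - 1) = N² + (j*N² - 1) = N² + (-1 + j*N²) = -1 + N² + j*N²)
g(R, b) = 174 + R (g(R, b) = R + (-1 + 5² + 6*5²) = R + (-1 + 25 + 6*25) = R + (-1 + 25 + 150) = R + 174 = 174 + R)
g(27, A)² = (174 + 27)² = 201² = 40401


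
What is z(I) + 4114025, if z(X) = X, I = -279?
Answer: 4113746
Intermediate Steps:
z(I) + 4114025 = -279 + 4114025 = 4113746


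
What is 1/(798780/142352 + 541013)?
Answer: 35588/19253770339 ≈ 1.8484e-6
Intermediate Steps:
1/(798780/142352 + 541013) = 1/(798780*(1/142352) + 541013) = 1/(199695/35588 + 541013) = 1/(19253770339/35588) = 35588/19253770339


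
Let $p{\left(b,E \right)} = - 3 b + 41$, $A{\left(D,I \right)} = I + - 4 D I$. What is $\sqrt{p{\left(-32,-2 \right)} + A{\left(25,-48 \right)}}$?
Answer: $\sqrt{4889} \approx 69.921$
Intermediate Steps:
$A{\left(D,I \right)} = I - 4 D I$
$p{\left(b,E \right)} = 41 - 3 b$
$\sqrt{p{\left(-32,-2 \right)} + A{\left(25,-48 \right)}} = \sqrt{\left(41 - -96\right) - 48 \left(1 - 100\right)} = \sqrt{\left(41 + 96\right) - 48 \left(1 - 100\right)} = \sqrt{137 - -4752} = \sqrt{137 + 4752} = \sqrt{4889}$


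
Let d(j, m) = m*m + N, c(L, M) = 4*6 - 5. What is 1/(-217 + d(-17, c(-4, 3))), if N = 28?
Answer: 1/172 ≈ 0.0058140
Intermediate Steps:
c(L, M) = 19 (c(L, M) = 24 - 5 = 19)
d(j, m) = 28 + m² (d(j, m) = m*m + 28 = m² + 28 = 28 + m²)
1/(-217 + d(-17, c(-4, 3))) = 1/(-217 + (28 + 19²)) = 1/(-217 + (28 + 361)) = 1/(-217 + 389) = 1/172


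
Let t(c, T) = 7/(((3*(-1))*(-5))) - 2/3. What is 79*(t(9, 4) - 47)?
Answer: -18644/5 ≈ -3728.8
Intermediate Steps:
t(c, T) = -⅕ (t(c, T) = 7/((-3*(-5))) - 2*⅓ = 7/15 - ⅔ = -⅕)
79*(t(9, 4) - 47) = 79*(-⅕ - 47) = 79*(-236/5) = -18644/5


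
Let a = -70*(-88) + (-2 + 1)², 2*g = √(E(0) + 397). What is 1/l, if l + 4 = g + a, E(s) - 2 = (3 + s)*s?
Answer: 24628/151634197 - 2*√399/151634197 ≈ 0.00016215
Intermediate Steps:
E(s) = 2 + s*(3 + s) (E(s) = 2 + (3 + s)*s = 2 + s*(3 + s))
g = √399/2 (g = √((2 + 0² + 3*0) + 397)/2 = √((2 + 0 + 0) + 397)/2 = √(2 + 397)/2 = √399/2 ≈ 9.9875)
a = 6161 (a = 6160 + (-1)² = 6160 + 1 = 6161)
l = 6157 + √399/2 (l = -4 + (√399/2 + 6161) = -4 + (6161 + √399/2) = 6157 + √399/2 ≈ 6167.0)
1/l = 1/(6157 + √399/2)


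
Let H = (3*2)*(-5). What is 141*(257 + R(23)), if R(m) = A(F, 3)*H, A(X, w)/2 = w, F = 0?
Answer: 10857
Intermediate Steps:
A(X, w) = 2*w
H = -30 (H = 6*(-5) = -30)
R(m) = -180 (R(m) = (2*3)*(-30) = 6*(-30) = -180)
141*(257 + R(23)) = 141*(257 - 180) = 141*77 = 10857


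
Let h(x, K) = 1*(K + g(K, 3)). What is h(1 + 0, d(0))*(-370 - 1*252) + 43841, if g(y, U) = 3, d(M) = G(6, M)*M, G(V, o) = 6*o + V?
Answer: 41975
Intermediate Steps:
G(V, o) = V + 6*o
d(M) = M*(6 + 6*M) (d(M) = (6 + 6*M)*M = M*(6 + 6*M))
h(x, K) = 3 + K (h(x, K) = 1*(K + 3) = 1*(3 + K) = 3 + K)
h(1 + 0, d(0))*(-370 - 1*252) + 43841 = (3 + 6*0*(1 + 0))*(-370 - 1*252) + 43841 = (3 + 6*0*1)*(-370 - 252) + 43841 = (3 + 0)*(-622) + 43841 = 3*(-622) + 43841 = -1866 + 43841 = 41975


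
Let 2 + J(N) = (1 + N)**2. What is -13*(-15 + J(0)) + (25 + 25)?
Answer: 258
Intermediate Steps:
J(N) = -2 + (1 + N)**2
-13*(-15 + J(0)) + (25 + 25) = -13*(-15 + (-2 + (1 + 0)**2)) + (25 + 25) = -13*(-15 + (-2 + 1**2)) + 50 = -13*(-15 + (-2 + 1)) + 50 = -13*(-15 - 1) + 50 = -13*(-16) + 50 = 208 + 50 = 258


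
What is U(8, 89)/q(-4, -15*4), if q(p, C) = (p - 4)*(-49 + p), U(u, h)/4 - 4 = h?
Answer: 93/106 ≈ 0.87736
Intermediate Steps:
U(u, h) = 16 + 4*h
q(p, C) = (-49 + p)*(-4 + p) (q(p, C) = (-4 + p)*(-49 + p) = (-49 + p)*(-4 + p))
U(8, 89)/q(-4, -15*4) = (16 + 4*89)/(196 + (-4)**2 - 53*(-4)) = (16 + 356)/(196 + 16 + 212) = 372/424 = 372*(1/424) = 93/106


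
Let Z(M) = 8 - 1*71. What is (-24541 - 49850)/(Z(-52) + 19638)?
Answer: -24797/6525 ≈ -3.8003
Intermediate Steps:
Z(M) = -63 (Z(M) = 8 - 71 = -63)
(-24541 - 49850)/(Z(-52) + 19638) = (-24541 - 49850)/(-63 + 19638) = -74391/19575 = -74391*1/19575 = -24797/6525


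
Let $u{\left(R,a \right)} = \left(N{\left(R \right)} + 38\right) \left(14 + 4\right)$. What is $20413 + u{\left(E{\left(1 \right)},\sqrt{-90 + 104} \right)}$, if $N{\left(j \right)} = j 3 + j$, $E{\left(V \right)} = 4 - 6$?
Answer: $20953$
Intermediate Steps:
$E{\left(V \right)} = -2$ ($E{\left(V \right)} = 4 - 6 = -2$)
$N{\left(j \right)} = 4 j$ ($N{\left(j \right)} = 3 j + j = 4 j$)
$u{\left(R,a \right)} = 684 + 72 R$ ($u{\left(R,a \right)} = \left(4 R + 38\right) \left(14 + 4\right) = \left(38 + 4 R\right) 18 = 684 + 72 R$)
$20413 + u{\left(E{\left(1 \right)},\sqrt{-90 + 104} \right)} = 20413 + \left(684 + 72 \left(-2\right)\right) = 20413 + \left(684 - 144\right) = 20413 + 540 = 20953$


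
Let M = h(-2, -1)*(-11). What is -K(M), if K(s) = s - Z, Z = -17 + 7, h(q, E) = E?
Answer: -21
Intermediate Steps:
Z = -10
M = 11 (M = -1*(-11) = 11)
K(s) = 10 + s (K(s) = s - 1*(-10) = s + 10 = 10 + s)
-K(M) = -(10 + 11) = -1*21 = -21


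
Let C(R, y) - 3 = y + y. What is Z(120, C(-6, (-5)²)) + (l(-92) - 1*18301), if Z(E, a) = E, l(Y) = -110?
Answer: -18291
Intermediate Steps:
C(R, y) = 3 + 2*y (C(R, y) = 3 + (y + y) = 3 + 2*y)
Z(120, C(-6, (-5)²)) + (l(-92) - 1*18301) = 120 + (-110 - 1*18301) = 120 + (-110 - 18301) = 120 - 18411 = -18291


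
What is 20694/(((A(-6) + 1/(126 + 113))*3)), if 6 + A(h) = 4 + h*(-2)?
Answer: 1648622/2391 ≈ 689.51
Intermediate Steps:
A(h) = -2 - 2*h (A(h) = -6 + (4 + h*(-2)) = -6 + (4 - 2*h) = -2 - 2*h)
20694/(((A(-6) + 1/(126 + 113))*3)) = 20694/((((-2 - 2*(-6)) + 1/(126 + 113))*3)) = 20694/((((-2 + 12) + 1/239)*3)) = 20694/(((10 + 1/239)*3)) = 20694/(((2391/239)*3)) = 20694/(7173/239) = 20694*(239/7173) = 1648622/2391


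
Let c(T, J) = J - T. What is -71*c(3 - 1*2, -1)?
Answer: 142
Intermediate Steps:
-71*c(3 - 1*2, -1) = -71*(-1 - (3 - 1*2)) = -71*(-1 - (3 - 2)) = -71*(-1 - 1*1) = -71*(-1 - 1) = -71*(-2) = 142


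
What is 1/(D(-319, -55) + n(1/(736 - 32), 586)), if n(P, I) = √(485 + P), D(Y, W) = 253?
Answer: 178112/44720895 - 8*√3755851/44720895 ≈ 0.0036361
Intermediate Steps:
1/(D(-319, -55) + n(1/(736 - 32), 586)) = 1/(253 + √(485 + 1/(736 - 32))) = 1/(253 + √(485 + 1/704)) = 1/(253 + √(341441/704)) = 1/(253 + √3755851/88)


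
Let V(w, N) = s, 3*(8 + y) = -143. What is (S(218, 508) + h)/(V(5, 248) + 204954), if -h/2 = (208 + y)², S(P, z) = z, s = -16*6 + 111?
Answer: -413126/1844721 ≈ -0.22395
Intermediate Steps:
y = -167/3 (y = -8 + (⅓)*(-143) = -8 - 143/3 = -167/3 ≈ -55.667)
s = 15 (s = -96 + 111 = 15)
V(w, N) = 15
h = -417698/9 (h = -2*(208 - 167/3)² = -2*(457/3)² = -2*208849/9 = -417698/9 ≈ -46411.)
(S(218, 508) + h)/(V(5, 248) + 204954) = (508 - 417698/9)/(15 + 204954) = -413126/9/204969 = -413126/9*1/204969 = -413126/1844721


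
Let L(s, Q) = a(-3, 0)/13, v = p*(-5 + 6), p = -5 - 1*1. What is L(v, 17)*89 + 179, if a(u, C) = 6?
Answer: 2861/13 ≈ 220.08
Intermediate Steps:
p = -6 (p = -5 - 1 = -6)
v = -6 (v = -6*(-5 + 6) = -6*1 = -6)
L(s, Q) = 6/13
L(v, 17)*89 + 179 = (6/13)*89 + 179 = 534/13 + 179 = 2861/13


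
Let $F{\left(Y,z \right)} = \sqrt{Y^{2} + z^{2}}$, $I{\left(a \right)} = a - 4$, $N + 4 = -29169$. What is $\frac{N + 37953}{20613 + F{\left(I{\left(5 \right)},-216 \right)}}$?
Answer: $\frac{45245535}{106212278} - \frac{2195 \sqrt{46657}}{106212278} \approx 0.42153$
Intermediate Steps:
$N = -29173$ ($N = -4 - 29169 = -29173$)
$I{\left(a \right)} = -4 + a$
$\frac{N + 37953}{20613 + F{\left(I{\left(5 \right)},-216 \right)}} = \frac{-29173 + 37953}{20613 + \sqrt{\left(-4 + 5\right)^{2} + \left(-216\right)^{2}}} = \frac{8780}{20613 + \sqrt{1^{2} + 46656}} = \frac{8780}{20613 + \sqrt{1 + 46656}} = \frac{8780}{20613 + \sqrt{46657}}$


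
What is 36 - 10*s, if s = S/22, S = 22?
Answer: 26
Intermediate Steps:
s = 1 (s = 22/22 = 22*(1/22) = 1)
36 - 10*s = 36 - 10*1 = 36 - 10 = 26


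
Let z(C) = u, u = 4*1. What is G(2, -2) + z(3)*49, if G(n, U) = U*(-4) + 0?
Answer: 204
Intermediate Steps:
u = 4
G(n, U) = -4*U (G(n, U) = -4*U + 0 = -4*U)
z(C) = 4
G(2, -2) + z(3)*49 = -4*(-2) + 4*49 = 8 + 196 = 204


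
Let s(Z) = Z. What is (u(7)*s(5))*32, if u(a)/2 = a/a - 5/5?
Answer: 0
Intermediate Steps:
u(a) = 0 (u(a) = 2*(a/a - 5/5) = 2*(1 - 5*1/5) = 2*(1 - 1) = 2*0 = 0)
(u(7)*s(5))*32 = (0*5)*32 = 0*32 = 0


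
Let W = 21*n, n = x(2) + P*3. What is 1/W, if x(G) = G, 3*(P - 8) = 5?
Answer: 1/651 ≈ 0.0015361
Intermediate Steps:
P = 29/3 (P = 8 + (⅓)*5 = 8 + 5/3 = 29/3 ≈ 9.6667)
n = 31 (n = 2 + (29/3)*3 = 2 + 29 = 31)
W = 651 (W = 21*31 = 651)
1/W = 1/651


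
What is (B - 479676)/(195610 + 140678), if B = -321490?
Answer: -400583/168144 ≈ -2.3824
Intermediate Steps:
(B - 479676)/(195610 + 140678) = (-321490 - 479676)/(195610 + 140678) = -801166/336288 = -801166*1/336288 = -400583/168144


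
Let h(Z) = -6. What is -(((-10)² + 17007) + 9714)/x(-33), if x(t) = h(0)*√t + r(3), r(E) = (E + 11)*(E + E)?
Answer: -187747/687 - 26821*I*√33/1374 ≈ -273.29 - 112.14*I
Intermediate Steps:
r(E) = 2*E*(11 + E) (r(E) = (11 + E)*(2*E) = 2*E*(11 + E))
x(t) = 84 - 6*√t (x(t) = -6*√t + 2*3*(11 + 3) = -6*√t + 2*3*14 = -6*√t + 84 = 84 - 6*√t)
-(((-10)² + 17007) + 9714)/x(-33) = -(((-10)² + 17007) + 9714)/(84 - 6*I*√33) = -((100 + 17007) + 9714)/(84 - 6*I*√33) = -(17107 + 9714)/(84 - 6*I*√33) = -26821/(84 - 6*I*√33)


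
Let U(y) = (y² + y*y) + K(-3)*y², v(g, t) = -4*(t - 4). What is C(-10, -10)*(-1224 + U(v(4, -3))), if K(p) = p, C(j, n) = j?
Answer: 20080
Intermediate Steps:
v(g, t) = 16 - 4*t (v(g, t) = -4*(-4 + t) = 16 - 4*t)
U(y) = -y² (U(y) = (y² + y*y) - 3*y² = (y² + y²) - 3*y² = 2*y² - 3*y² = -y²)
C(-10, -10)*(-1224 + U(v(4, -3))) = -10*(-1224 - (16 - 4*(-3))²) = -10*(-1224 - (16 + 12)²) = -10*(-1224 - 1*28²) = -10*(-1224 - 1*784) = -10*(-1224 - 784) = -10*(-2008) = 20080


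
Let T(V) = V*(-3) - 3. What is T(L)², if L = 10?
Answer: 1089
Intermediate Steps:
T(V) = -3 - 3*V (T(V) = -3*V - 3 = -3 - 3*V)
T(L)² = (-3 - 3*10)² = (-3 - 30)² = (-33)² = 1089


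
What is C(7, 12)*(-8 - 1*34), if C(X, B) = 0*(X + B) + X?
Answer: -294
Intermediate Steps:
C(X, B) = X (C(X, B) = 0*(B + X) + X = 0 + X = X)
C(7, 12)*(-8 - 1*34) = 7*(-8 - 1*34) = 7*(-8 - 34) = 7*(-42) = -294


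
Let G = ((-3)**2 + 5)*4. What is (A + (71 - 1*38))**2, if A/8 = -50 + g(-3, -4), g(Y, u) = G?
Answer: 6561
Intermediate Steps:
G = 56 (G = (9 + 5)*4 = 14*4 = 56)
g(Y, u) = 56
A = 48 (A = 8*(-50 + 56) = 8*6 = 48)
(A + (71 - 1*38))**2 = (48 + (71 - 1*38))**2 = (48 + (71 - 38))**2 = (48 + 33)**2 = 81**2 = 6561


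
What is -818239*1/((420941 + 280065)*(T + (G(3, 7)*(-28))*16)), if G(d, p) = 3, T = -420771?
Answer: 818239/295905147690 ≈ 2.7652e-6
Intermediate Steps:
-818239*1/((420941 + 280065)*(T + (G(3, 7)*(-28))*16)) = -818239*1/((-420771 + (3*(-28))*16)*(420941 + 280065)) = -818239*1/(701006*(-420771 - 84*16)) = -818239*1/(701006*(-420771 - 1344)) = -818239/(701006*(-422115)) = -818239/(-295905147690) = -818239*(-1/295905147690) = 818239/295905147690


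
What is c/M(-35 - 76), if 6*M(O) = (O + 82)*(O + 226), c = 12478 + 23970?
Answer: -218688/3335 ≈ -65.574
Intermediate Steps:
c = 36448
M(O) = (82 + O)*(226 + O)/6 (M(O) = ((O + 82)*(O + 226))/6 = ((82 + O)*(226 + O))/6 = (82 + O)*(226 + O)/6)
c/M(-35 - 76) = 36448/(9266/3 + (-35 - 76)²/6 + 154*(-35 - 76)/3) = 36448/(9266/3 + (⅙)*(-111)² + (154/3)*(-111)) = 36448/(9266/3 + (⅙)*12321 - 5698) = 36448/(9266/3 + 4107/2 - 5698) = 36448/(-3335/6) = 36448*(-6/3335) = -218688/3335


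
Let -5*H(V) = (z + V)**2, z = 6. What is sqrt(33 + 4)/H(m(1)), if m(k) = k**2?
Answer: -5*sqrt(37)/49 ≈ -0.62069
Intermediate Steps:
H(V) = -(6 + V)**2/5
sqrt(33 + 4)/H(m(1)) = sqrt(33 + 4)/((-(6 + 1**2)**2/5)) = sqrt(37)/((-(6 + 1)**2/5)) = sqrt(37)/((-1/5*7**2)) = sqrt(37)/((-1/5*49)) = sqrt(37)/(-49/5) = -5*sqrt(37)/49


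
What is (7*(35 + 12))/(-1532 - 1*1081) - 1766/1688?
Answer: -2584955/2205372 ≈ -1.1721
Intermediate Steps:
(7*(35 + 12))/(-1532 - 1*1081) - 1766/1688 = (7*47)/(-1532 - 1081) - 1766*1/1688 = 329/(-2613) - 883/844 = 329*(-1/2613) - 883/844 = -329/2613 - 883/844 = -2584955/2205372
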